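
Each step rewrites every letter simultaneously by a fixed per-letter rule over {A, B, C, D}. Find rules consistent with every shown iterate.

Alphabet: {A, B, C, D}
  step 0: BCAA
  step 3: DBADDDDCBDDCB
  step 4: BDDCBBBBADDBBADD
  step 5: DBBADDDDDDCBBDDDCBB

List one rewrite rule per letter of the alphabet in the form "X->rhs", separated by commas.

A->DC, B->D, C->AD, D->B

  step 4 ⇒ step 5: BDDCBBBBADDBBADD ⇒ D·B·B·AD·D·D·D·D·DC·B·B·D·D·DC·B·B
    A ↦ DC
    B ↦ D
    C ↦ AD
    D ↦ B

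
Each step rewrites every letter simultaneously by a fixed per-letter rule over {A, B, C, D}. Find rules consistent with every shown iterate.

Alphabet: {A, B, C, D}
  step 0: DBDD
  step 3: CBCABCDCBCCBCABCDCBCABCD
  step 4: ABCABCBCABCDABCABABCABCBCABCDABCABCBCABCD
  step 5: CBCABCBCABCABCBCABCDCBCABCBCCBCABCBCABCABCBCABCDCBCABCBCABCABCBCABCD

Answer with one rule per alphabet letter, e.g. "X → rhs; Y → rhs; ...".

A->CB, B->C, C->AB, D->CD

  step 4 ⇒ step 5: ABCABCBCABCDABCABABCABCBCABCDABCABCBCABCD ⇒ CB·C·AB·CB·C·AB·C·AB·CB·C·AB·CD·CB·C·AB·CB·C·CB·C·AB·CB·C·AB·C·AB·CB·C·AB·CD·CB·C·AB·CB·C·AB·C·AB·CB·C·AB·CD
    A ↦ CB
    B ↦ C
    C ↦ AB
    D ↦ CD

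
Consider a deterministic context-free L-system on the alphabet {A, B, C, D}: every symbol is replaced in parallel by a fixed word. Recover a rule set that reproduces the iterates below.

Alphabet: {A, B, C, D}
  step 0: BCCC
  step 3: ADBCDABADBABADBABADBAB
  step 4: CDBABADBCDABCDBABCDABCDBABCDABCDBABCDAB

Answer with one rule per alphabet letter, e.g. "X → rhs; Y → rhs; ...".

  step 3 ⇒ step 4: ADBCDABADBABADBABADBAB ⇒ CD·B·AB·AD·B·CD·AB·CD·B·AB·CD·AB·CD·B·AB·CD·AB·CD·B·AB·CD·AB
    A ↦ CD
    B ↦ AB
    C ↦ AD
    D ↦ B

A->CD, B->AB, C->AD, D->B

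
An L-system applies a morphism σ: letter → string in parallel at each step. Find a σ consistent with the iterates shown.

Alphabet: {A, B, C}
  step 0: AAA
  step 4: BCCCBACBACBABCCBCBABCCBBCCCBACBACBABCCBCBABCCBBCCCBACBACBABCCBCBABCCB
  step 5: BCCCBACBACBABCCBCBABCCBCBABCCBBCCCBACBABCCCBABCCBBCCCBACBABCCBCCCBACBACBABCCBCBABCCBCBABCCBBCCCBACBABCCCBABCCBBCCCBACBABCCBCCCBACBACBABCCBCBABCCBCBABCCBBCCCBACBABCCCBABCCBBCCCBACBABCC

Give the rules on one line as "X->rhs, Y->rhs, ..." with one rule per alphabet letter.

  step 4 ⇒ step 5: BCCCBACBACBABCCBCBABCCBBCCCBACBACBABCCBCBABCCBBCCCBACBACBABCCBCBABCCB ⇒ BCC·CBA·CBA·CBA·BCC·B·CBA·BCC·B·CBA·BCC·B·BCC·CBA·CBA·BCC·CBA·BCC·B·BCC·CBA·CBA·BCC·BCC·CBA·CBA·CBA·BCC·B·CBA·BCC·B·CBA·BCC·B·BCC·CBA·CBA·BCC·CBA·BCC·B·BCC·CBA·CBA·BCC·BCC·CBA·CBA·CBA·BCC·B·CBA·BCC·B·CBA·BCC·B·BCC·CBA·CBA·BCC·CBA·BCC·B·BCC·CBA·CBA·BCC
    A ↦ B
    B ↦ BCC
    C ↦ CBA

A->B, B->BCC, C->CBA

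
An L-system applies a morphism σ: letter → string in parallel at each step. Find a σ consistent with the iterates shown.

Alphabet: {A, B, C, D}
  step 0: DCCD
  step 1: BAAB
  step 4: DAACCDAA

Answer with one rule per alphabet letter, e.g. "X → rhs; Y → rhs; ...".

A->C, B->DA, C->A, D->B

  step 0 ⇒ step 1: DCCD ⇒ B·A·A·B
    C ↦ A
    D ↦ B
    A ↦ C  (constrained at step 1)
    B ↦ DA  (constrained at step 1)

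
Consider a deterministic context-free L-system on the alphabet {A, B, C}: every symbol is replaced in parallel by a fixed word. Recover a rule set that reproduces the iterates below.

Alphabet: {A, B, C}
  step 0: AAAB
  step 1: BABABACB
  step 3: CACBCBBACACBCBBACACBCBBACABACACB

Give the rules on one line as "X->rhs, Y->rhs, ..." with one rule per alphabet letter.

A->BA, B->CB, C->CA

  step 0 ⇒ step 1: AAAB ⇒ BA·BA·BA·CB
    A ↦ BA
    B ↦ CB
    C ↦ CA  (constrained at step 1)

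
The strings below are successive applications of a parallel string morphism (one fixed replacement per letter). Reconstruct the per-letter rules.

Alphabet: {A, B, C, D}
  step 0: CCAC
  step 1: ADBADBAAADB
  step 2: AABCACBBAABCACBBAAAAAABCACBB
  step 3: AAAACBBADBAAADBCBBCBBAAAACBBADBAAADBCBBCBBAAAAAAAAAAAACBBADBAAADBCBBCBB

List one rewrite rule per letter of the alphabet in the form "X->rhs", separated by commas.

A->AA, B->CBB, C->ADB, D->BCA

  step 2 ⇒ step 3: AABCACBBAABCACBBAAAAAABCACBB ⇒ AA·AA·CBB·ADB·AA·ADB·CBB·CBB·AA·AA·CBB·ADB·AA·ADB·CBB·CBB·AA·AA·AA·AA·AA·AA·CBB·ADB·AA·ADB·CBB·CBB
    A ↦ AA
    B ↦ CBB
    C ↦ ADB
  step 1 ⇒ step 2: ADBADBAAADB ⇒ AA·BCA·CBB·AA·BCA·CBB·AA·AA·AA·BCA·CBB
    D ↦ BCA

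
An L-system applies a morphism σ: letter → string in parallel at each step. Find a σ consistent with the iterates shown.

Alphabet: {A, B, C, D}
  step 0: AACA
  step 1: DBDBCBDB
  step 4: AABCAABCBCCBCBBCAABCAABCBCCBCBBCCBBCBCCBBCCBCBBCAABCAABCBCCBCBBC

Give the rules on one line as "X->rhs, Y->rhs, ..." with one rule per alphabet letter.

A->DB, B->BC, C->CB, D->AA

  step 0 ⇒ step 1: AACA ⇒ DB·DB·CB·DB
    A ↦ DB
    C ↦ CB
    B ↦ BC  (constrained at step 1)
    D ↦ AA  (constrained at step 1)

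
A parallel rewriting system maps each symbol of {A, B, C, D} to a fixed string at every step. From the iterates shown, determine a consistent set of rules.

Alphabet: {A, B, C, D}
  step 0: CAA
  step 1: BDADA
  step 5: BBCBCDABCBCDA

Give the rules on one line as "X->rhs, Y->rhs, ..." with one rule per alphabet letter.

A->DA, B->C, C->B, D->C

  step 0 ⇒ step 1: CAA ⇒ B·DA·DA
    A ↦ DA
    C ↦ B
    B ↦ C  (constrained at step 1)
    D ↦ C  (constrained at step 1)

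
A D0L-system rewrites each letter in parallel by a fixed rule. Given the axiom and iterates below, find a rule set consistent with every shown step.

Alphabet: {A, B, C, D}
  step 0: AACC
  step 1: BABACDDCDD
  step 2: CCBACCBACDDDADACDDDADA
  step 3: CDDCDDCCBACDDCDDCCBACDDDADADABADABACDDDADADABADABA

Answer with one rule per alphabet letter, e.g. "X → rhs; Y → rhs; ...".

  step 2 ⇒ step 3: CCBACCBACDDDADACDDDADA ⇒ CDD·CDD·CC·BA·CDD·CDD·CC·BA·CDD·DA·DA·DA·BA·DA·BA·CDD·DA·DA·DA·BA·DA·BA
    A ↦ BA
    B ↦ CC
    C ↦ CDD
    D ↦ DA

A->BA, B->CC, C->CDD, D->DA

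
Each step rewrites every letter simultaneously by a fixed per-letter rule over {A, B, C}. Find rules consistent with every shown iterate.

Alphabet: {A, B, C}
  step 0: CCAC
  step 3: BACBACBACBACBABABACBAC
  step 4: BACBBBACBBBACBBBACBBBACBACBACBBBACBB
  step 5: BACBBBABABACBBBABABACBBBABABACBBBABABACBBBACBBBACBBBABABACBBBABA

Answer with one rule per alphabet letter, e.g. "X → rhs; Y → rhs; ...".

A->C, B->BA, C->BB

  step 4 ⇒ step 5: BACBBBACBBBACBBBACBBBACBACBACBBBACBB ⇒ BA·C·BB·BA·BA·BA·C·BB·BA·BA·BA·C·BB·BA·BA·BA·C·BB·BA·BA·BA·C·BB·BA·C·BB·BA·C·BB·BA·BA·BA·C·BB·BA·BA
    A ↦ C
    B ↦ BA
    C ↦ BB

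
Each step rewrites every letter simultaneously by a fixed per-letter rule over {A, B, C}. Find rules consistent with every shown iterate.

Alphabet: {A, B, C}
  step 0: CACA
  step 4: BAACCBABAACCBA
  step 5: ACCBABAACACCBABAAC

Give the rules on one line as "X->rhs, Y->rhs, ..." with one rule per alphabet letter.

A->C, B->A, C->BA

  step 4 ⇒ step 5: BAACCBABAACCBA ⇒ A·C·C·BA·BA·A·C·A·C·C·BA·BA·A·C
    A ↦ C
    B ↦ A
    C ↦ BA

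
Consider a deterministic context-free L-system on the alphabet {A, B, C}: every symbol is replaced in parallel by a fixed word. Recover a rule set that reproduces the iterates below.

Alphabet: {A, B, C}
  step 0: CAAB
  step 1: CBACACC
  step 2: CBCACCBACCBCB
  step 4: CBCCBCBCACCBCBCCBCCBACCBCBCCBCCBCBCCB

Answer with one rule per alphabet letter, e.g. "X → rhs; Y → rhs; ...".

A->AC, B->C, C->CB

  step 1 ⇒ step 2: CBACACC ⇒ CB·C·AC·CB·AC·CB·CB
    A ↦ AC
    B ↦ C
    C ↦ CB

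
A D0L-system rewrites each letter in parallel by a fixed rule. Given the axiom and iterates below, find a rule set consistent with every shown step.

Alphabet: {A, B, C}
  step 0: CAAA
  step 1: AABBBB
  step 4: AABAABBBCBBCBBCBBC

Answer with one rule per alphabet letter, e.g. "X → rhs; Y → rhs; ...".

A->B, B->C, C->AAB

  step 0 ⇒ step 1: CAAA ⇒ AAB·B·B·B
    A ↦ B
    C ↦ AAB
    B ↦ C  (constrained at step 1)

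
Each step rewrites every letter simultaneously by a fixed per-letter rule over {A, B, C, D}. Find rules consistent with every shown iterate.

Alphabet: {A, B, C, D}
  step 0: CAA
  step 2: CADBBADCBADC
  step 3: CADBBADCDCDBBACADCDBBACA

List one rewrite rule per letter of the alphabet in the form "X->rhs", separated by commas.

A->DB, B->DC, C->CA, D->BA

  step 2 ⇒ step 3: CADBBADCBADC ⇒ CA·DB·BA·DC·DC·DB·BA·CA·DC·DB·BA·CA
    A ↦ DB
    B ↦ DC
    C ↦ CA
    D ↦ BA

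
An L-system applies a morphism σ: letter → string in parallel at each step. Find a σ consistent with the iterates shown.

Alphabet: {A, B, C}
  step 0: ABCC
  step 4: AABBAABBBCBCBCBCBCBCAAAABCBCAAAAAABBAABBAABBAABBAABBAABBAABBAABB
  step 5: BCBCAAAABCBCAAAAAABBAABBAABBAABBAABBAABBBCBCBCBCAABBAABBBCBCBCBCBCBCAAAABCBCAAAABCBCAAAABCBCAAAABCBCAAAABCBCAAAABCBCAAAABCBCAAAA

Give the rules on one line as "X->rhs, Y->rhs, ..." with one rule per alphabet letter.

  step 4 ⇒ step 5: AABBAABBBCBCBCBCBCBCAAAABCBCAAAAAABBAABBAABBAABBAABBAABBAABBAABB ⇒ BC·BC·AA·AA·BC·BC·AA·AA·AA·BB·AA·BB·AA·BB·AA·BB·AA·BB·AA·BB·BC·BC·BC·BC·AA·BB·AA·BB·BC·BC·BC·BC·BC·BC·AA·AA·BC·BC·AA·AA·BC·BC·AA·AA·BC·BC·AA·AA·BC·BC·AA·AA·BC·BC·AA·AA·BC·BC·AA·AA·BC·BC·AA·AA
    A ↦ BC
    B ↦ AA
    C ↦ BB

A->BC, B->AA, C->BB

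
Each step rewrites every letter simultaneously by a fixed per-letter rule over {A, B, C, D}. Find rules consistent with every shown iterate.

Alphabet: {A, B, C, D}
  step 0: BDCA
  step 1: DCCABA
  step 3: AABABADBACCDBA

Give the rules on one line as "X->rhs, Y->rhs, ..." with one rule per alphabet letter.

A->BA, B->D, C->A, D->CC

  step 0 ⇒ step 1: BDCA ⇒ D·CC·A·BA
    A ↦ BA
    B ↦ D
    C ↦ A
    D ↦ CC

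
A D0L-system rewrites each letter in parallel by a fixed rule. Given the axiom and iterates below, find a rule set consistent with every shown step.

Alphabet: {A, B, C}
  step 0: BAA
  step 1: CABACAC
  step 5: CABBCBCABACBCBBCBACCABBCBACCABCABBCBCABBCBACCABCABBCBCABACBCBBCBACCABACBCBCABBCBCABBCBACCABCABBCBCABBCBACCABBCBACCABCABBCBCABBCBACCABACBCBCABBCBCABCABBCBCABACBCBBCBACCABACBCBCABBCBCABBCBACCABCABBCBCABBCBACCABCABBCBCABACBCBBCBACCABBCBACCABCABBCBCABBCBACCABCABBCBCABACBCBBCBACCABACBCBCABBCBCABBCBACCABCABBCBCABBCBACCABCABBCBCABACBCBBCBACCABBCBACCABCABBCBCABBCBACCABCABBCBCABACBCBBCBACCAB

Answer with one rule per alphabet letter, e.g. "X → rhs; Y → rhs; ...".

A->AC, B->CAB, C->BCB

  step 0 ⇒ step 1: BAA ⇒ CAB·AC·AC
    A ↦ AC
    B ↦ CAB
    C ↦ BCB  (constrained at step 1)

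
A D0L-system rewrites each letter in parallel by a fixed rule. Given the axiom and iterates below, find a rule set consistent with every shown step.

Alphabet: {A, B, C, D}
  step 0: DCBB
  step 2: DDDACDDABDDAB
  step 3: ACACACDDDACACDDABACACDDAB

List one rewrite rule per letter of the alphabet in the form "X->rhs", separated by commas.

  step 2 ⇒ step 3: DDDACDDABDDAB ⇒ AC·AC·AC·DD·D·AC·AC·DD·AB·AC·AC·DD·AB
    A ↦ DD
    B ↦ AB
    C ↦ D
    D ↦ AC

A->DD, B->AB, C->D, D->AC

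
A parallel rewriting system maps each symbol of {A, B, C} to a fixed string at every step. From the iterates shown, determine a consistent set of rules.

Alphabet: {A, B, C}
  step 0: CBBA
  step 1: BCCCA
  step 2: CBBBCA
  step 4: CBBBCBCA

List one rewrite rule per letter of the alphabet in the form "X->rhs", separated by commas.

  step 1 ⇒ step 2: BCCCA ⇒ C·B·B·B·CA
    A ↦ CA
    B ↦ C
    C ↦ B

A->CA, B->C, C->B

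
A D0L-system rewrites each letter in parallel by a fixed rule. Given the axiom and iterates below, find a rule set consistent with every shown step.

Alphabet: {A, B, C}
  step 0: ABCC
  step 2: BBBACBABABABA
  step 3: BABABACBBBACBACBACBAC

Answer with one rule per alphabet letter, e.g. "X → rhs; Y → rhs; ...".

A->C, B->BA, C->BB

  step 2 ⇒ step 3: BBBACBABABABA ⇒ BA·BA·BA·C·BB·BA·C·BA·C·BA·C·BA·C
    A ↦ C
    B ↦ BA
    C ↦ BB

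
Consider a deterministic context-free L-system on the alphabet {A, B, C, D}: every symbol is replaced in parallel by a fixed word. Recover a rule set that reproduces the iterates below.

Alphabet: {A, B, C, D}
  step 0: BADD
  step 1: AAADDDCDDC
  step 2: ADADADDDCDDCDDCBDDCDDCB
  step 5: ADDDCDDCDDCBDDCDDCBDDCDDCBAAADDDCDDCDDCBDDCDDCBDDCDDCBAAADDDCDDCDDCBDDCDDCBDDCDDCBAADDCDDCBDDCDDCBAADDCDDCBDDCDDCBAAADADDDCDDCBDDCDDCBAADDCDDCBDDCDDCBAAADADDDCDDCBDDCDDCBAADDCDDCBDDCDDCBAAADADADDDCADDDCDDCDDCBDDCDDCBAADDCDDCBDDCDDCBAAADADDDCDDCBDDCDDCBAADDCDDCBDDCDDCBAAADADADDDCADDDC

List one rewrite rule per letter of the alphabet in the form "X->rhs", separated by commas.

  step 1 ⇒ step 2: AAADDDCDDC ⇒ AD·AD·AD·DDC·DDC·DDC·B·DDC·DDC·B
    A ↦ AD
    C ↦ B
    D ↦ DDC
  step 0 ⇒ step 1: BADD ⇒ AA·AD·DDC·DDC
    B ↦ AA

A->AD, B->AA, C->B, D->DDC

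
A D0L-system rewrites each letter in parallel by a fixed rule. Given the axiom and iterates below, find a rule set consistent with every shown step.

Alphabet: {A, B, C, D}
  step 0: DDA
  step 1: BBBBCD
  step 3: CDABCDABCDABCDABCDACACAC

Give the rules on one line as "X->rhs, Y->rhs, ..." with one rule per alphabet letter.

A->CD, B->AC, C->AB, D->BB

  step 0 ⇒ step 1: DDA ⇒ BB·BB·CD
    A ↦ CD
    D ↦ BB
    B ↦ AC  (constrained at step 1)
    C ↦ AB  (constrained at step 1)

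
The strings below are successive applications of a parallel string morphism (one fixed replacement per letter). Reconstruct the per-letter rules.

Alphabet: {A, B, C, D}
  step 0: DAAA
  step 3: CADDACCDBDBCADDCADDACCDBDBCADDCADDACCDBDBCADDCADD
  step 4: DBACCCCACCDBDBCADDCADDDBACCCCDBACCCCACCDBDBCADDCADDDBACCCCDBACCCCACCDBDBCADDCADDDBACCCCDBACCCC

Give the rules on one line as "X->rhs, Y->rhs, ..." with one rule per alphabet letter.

A->ACC, B->ADD, C->DB, D->C

  step 3 ⇒ step 4: CADDACCDBDBCADDCADDACCDBDBCADDCADDACCDBDBCADDCADD ⇒ DB·ACC·C·C·ACC·DB·DB·C·ADD·C·ADD·DB·ACC·C·C·DB·ACC·C·C·ACC·DB·DB·C·ADD·C·ADD·DB·ACC·C·C·DB·ACC·C·C·ACC·DB·DB·C·ADD·C·ADD·DB·ACC·C·C·DB·ACC·C·C
    A ↦ ACC
    B ↦ ADD
    C ↦ DB
    D ↦ C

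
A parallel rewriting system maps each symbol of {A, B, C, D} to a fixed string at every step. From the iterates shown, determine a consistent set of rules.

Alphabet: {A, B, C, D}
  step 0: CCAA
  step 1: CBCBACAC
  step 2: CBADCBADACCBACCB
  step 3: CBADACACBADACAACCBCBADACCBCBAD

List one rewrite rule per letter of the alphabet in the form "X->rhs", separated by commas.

  step 2 ⇒ step 3: CBADCBADACCBACCB ⇒ CB·AD·AC·A·CB·AD·AC·A·AC·CB·CB·AD·AC·CB·CB·AD
    A ↦ AC
    B ↦ AD
    C ↦ CB
    D ↦ A

A->AC, B->AD, C->CB, D->A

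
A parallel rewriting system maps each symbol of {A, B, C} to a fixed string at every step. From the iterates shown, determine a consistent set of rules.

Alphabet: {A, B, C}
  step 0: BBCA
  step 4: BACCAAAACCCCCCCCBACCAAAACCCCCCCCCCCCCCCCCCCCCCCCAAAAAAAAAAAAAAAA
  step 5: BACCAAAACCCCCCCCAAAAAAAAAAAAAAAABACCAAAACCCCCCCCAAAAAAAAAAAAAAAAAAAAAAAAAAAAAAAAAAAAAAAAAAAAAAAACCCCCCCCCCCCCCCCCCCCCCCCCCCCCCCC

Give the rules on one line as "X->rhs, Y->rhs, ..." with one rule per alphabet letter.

A->CC, B->BA, C->AA

  step 4 ⇒ step 5: BACCAAAACCCCCCCCBACCAAAACCCCCCCCCCCCCCCCCCCCCCCCAAAAAAAAAAAAAAAA ⇒ BA·CC·AA·AA·CC·CC·CC·CC·AA·AA·AA·AA·AA·AA·AA·AA·BA·CC·AA·AA·CC·CC·CC·CC·AA·AA·AA·AA·AA·AA·AA·AA·AA·AA·AA·AA·AA·AA·AA·AA·AA·AA·AA·AA·AA·AA·AA·AA·CC·CC·CC·CC·CC·CC·CC·CC·CC·CC·CC·CC·CC·CC·CC·CC
    A ↦ CC
    B ↦ BA
    C ↦ AA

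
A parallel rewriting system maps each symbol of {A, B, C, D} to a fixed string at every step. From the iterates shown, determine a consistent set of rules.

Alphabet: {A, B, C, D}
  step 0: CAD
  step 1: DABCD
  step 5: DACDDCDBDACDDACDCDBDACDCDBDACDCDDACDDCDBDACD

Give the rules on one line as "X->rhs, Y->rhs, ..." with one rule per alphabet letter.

  step 0 ⇒ step 1: CAD ⇒ DA·B·CD
    A ↦ B
    C ↦ DA
    D ↦ CD
    B ↦ D  (constrained at step 1)

A->B, B->D, C->DA, D->CD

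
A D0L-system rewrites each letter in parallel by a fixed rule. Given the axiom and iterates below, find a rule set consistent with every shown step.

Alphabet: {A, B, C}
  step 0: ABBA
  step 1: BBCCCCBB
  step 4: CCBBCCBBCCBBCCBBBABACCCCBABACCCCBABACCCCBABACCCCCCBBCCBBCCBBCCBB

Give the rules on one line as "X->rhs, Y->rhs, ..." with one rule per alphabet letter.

  step 0 ⇒ step 1: ABBA ⇒ BB·CC·CC·BB
    A ↦ BB
    B ↦ CC
    C ↦ BA  (constrained at step 1)

A->BB, B->CC, C->BA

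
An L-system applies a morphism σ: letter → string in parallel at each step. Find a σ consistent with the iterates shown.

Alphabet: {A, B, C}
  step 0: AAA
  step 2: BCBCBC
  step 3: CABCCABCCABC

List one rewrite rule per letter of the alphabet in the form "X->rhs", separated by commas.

  step 2 ⇒ step 3: BCBCBC ⇒ CA·BC·CA·BC·CA·BC
    B ↦ CA
    C ↦ BC
    A ↦ C  (constrained at step 0)

A->C, B->CA, C->BC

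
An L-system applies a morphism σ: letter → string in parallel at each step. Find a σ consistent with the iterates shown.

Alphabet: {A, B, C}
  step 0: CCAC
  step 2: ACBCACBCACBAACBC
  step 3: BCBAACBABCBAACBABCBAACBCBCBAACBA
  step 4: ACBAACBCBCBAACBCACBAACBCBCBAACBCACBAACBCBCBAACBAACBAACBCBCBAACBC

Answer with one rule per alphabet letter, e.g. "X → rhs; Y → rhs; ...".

A->BC, B->AC, C->BA

  step 3 ⇒ step 4: BCBAACBABCBAACBABCBAACBCBCBAACBA ⇒ AC·BA·AC·BC·BC·BA·AC·BC·AC·BA·AC·BC·BC·BA·AC·BC·AC·BA·AC·BC·BC·BA·AC·BA·AC·BA·AC·BC·BC·BA·AC·BC
    A ↦ BC
    B ↦ AC
    C ↦ BA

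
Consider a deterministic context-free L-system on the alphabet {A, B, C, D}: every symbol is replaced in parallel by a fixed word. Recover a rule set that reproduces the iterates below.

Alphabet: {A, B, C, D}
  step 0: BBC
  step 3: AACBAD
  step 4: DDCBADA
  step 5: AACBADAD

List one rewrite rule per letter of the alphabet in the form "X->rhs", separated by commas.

A->D, B->A, C->CB, D->A

  step 4 ⇒ step 5: DDCBADA ⇒ A·A·CB·A·D·A·D
    A ↦ D
    B ↦ A
    C ↦ CB
    D ↦ A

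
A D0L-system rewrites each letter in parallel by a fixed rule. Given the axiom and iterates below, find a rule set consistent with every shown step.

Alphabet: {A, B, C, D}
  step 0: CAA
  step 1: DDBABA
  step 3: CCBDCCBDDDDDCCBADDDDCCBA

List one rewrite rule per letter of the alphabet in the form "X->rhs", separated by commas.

  step 0 ⇒ step 1: CAA ⇒ DD·BA·BA
    A ↦ BA
    C ↦ DD
    B ↦ CC  (constrained at step 1)
    D ↦ BD  (constrained at step 1)

A->BA, B->CC, C->DD, D->BD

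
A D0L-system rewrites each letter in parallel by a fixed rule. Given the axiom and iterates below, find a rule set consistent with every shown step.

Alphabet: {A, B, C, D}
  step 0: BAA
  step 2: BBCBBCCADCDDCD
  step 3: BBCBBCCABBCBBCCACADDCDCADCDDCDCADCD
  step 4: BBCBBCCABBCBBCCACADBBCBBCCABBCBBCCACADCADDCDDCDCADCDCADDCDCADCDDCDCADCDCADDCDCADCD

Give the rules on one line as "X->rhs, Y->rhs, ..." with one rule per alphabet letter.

A->D, B->BBC, C->CA, D->DCD

  step 3 ⇒ step 4: BBCBBCCABBCBBCCACADDCDCADCDDCDCADCD ⇒ BBC·BBC·CA·BBC·BBC·CA·CA·D·BBC·BBC·CA·BBC·BBC·CA·CA·D·CA·D·DCD·DCD·CA·DCD·CA·D·DCD·CA·DCD·DCD·CA·DCD·CA·D·DCD·CA·DCD
    A ↦ D
    B ↦ BBC
    C ↦ CA
    D ↦ DCD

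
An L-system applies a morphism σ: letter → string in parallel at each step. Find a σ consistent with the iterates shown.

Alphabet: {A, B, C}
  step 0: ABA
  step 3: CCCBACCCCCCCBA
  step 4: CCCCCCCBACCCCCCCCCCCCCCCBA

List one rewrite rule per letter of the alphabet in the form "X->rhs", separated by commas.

  step 3 ⇒ step 4: CCCBACCCCCCCBA ⇒ CC·CC·CC·C·BA·CC·CC·CC·CC·CC·CC·CC·C·BA
    A ↦ BA
    B ↦ C
    C ↦ CC

A->BA, B->C, C->CC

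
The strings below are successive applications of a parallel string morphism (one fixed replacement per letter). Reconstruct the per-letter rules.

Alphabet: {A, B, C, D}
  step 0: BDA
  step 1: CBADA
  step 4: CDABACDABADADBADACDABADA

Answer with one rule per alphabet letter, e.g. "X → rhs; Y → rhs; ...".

A->DA, B->C, C->D, D->BA

  step 0 ⇒ step 1: BDA ⇒ C·BA·DA
    A ↦ DA
    B ↦ C
    D ↦ BA
    C ↦ D  (constrained at step 1)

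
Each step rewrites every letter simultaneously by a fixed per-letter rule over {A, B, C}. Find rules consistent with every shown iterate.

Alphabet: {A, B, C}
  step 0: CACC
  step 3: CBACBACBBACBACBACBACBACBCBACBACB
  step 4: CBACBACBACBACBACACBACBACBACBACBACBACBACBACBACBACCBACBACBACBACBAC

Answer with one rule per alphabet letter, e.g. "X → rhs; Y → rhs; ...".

A->BA, B->AC, C->CB

  step 3 ⇒ step 4: CBACBACBBACBACBACBACBACBCBACBACB ⇒ CB·AC·BA·CB·AC·BA·CB·AC·AC·BA·CB·AC·BA·CB·AC·BA·CB·AC·BA·CB·AC·BA·CB·AC·CB·AC·BA·CB·AC·BA·CB·AC
    A ↦ BA
    B ↦ AC
    C ↦ CB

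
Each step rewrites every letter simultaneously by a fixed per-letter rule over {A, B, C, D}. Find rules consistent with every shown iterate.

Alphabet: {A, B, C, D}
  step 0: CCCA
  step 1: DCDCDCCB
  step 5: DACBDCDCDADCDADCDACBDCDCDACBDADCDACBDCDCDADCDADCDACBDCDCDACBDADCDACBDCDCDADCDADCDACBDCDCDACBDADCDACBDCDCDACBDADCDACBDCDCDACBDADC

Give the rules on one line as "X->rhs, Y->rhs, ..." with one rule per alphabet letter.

A->CB, B->DC, C->DC, D->DA

  step 0 ⇒ step 1: CCCA ⇒ DC·DC·DC·CB
    A ↦ CB
    C ↦ DC
    B ↦ DC  (constrained at step 1)
    D ↦ DA  (constrained at step 1)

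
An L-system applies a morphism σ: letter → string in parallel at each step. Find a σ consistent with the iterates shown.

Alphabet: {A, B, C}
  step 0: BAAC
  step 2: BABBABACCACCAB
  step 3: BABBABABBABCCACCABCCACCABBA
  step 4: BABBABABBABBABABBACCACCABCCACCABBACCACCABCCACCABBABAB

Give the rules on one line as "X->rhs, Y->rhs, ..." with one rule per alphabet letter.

A->B, B->BA, C->CCA

  step 3 ⇒ step 4: BABBABABBABCCACCABCCACCABBA ⇒ BA·B·BA·BA·B·BA·B·BA·BA·B·BA·CCA·CCA·B·CCA·CCA·B·BA·CCA·CCA·B·CCA·CCA·B·BA·BA·B
    A ↦ B
    B ↦ BA
    C ↦ CCA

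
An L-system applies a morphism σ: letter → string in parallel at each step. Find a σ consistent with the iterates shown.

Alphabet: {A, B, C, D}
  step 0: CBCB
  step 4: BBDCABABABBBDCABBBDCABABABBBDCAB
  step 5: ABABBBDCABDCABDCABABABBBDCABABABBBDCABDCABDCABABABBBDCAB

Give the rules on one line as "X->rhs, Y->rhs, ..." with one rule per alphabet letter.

  step 4 ⇒ step 5: BBDCABABABBBDCABBBDCABABABBBDCAB ⇒ AB·AB·B·B·DC·AB·DC·AB·DC·AB·AB·AB·B·B·DC·AB·AB·AB·B·B·DC·AB·DC·AB·DC·AB·AB·AB·B·B·DC·AB
    A ↦ DC
    B ↦ AB
    C ↦ B
    D ↦ B

A->DC, B->AB, C->B, D->B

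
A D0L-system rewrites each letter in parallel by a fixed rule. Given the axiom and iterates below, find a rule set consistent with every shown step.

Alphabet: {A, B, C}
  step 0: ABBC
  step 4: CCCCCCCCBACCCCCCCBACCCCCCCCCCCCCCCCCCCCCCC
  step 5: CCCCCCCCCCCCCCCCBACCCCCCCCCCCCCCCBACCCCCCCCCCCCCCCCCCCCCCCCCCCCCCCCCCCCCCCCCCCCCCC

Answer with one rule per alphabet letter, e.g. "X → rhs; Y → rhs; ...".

A->C, B->BA, C->CC

  step 4 ⇒ step 5: CCCCCCCCBACCCCCCCBACCCCCCCCCCCCCCCCCCCCCCC ⇒ CC·CC·CC·CC·CC·CC·CC·CC·BA·C·CC·CC·CC·CC·CC·CC·CC·BA·C·CC·CC·CC·CC·CC·CC·CC·CC·CC·CC·CC·CC·CC·CC·CC·CC·CC·CC·CC·CC·CC·CC·CC
    A ↦ C
    B ↦ BA
    C ↦ CC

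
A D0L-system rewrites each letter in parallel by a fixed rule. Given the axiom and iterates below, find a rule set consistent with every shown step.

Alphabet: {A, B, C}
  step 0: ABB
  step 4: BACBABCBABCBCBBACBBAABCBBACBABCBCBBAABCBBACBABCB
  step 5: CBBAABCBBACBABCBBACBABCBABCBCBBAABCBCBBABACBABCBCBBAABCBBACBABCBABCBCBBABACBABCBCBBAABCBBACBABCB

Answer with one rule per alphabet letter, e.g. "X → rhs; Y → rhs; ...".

  step 4 ⇒ step 5: BACBABCBABCBCBBACBBAABCBBACBABCBCBBAABCBBACBABCB ⇒ CB·BA·AB·CB·BA·CB·AB·CB·BA·CB·AB·CB·AB·CB·CB·BA·AB·CB·CB·BA·BA·CB·AB·CB·CB·BA·AB·CB·BA·CB·AB·CB·AB·CB·CB·BA·BA·CB·AB·CB·CB·BA·AB·CB·BA·CB·AB·CB
    A ↦ BA
    B ↦ CB
    C ↦ AB

A->BA, B->CB, C->AB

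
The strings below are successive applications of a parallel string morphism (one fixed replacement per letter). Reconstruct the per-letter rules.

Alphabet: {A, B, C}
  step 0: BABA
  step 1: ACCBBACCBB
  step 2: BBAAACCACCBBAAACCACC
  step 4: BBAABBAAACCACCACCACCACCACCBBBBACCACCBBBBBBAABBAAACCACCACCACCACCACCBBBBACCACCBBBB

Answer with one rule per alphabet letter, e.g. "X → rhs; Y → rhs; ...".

A->BB, B->ACC, C->A

  step 1 ⇒ step 2: ACCBBACCBB ⇒ BB·A·A·ACC·ACC·BB·A·A·ACC·ACC
    A ↦ BB
    B ↦ ACC
    C ↦ A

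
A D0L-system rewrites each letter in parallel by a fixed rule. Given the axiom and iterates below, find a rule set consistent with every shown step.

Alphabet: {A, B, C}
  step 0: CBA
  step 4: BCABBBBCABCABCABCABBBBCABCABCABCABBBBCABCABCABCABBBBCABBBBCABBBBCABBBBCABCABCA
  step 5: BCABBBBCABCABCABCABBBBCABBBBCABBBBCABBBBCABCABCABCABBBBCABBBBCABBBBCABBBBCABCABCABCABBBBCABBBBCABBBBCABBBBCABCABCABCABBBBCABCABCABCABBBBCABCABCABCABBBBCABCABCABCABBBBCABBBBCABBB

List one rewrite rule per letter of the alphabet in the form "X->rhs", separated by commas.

  step 4 ⇒ step 5: BCABBBBCABCABCABCABBBBCABCABCABCABBBBCABCABCABCABBBBCABBBBCABBBBCABBBBCABCABCA ⇒ BCA·BB·B·BCA·BCA·BCA·BCA·BB·B·BCA·BB·B·BCA·BB·B·BCA·BB·B·BCA·BCA·BCA·BCA·BB·B·BCA·BB·B·BCA·BB·B·BCA·BB·B·BCA·BCA·BCA·BCA·BB·B·BCA·BB·B·BCA·BB·B·BCA·BB·B·BCA·BCA·BCA·BCA·BB·B·BCA·BCA·BCA·BCA·BB·B·BCA·BCA·BCA·BCA·BB·B·BCA·BCA·BCA·BCA·BB·B·BCA·BB·B·BCA·BB·B
    A ↦ B
    B ↦ BCA
    C ↦ BB

A->B, B->BCA, C->BB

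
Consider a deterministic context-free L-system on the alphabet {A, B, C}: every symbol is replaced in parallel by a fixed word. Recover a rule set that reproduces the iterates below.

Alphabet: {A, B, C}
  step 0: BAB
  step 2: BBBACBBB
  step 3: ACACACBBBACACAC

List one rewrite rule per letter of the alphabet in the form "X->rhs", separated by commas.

A->B, B->AC, C->BB

  step 2 ⇒ step 3: BBBACBBB ⇒ AC·AC·AC·B·BB·AC·AC·AC
    A ↦ B
    B ↦ AC
    C ↦ BB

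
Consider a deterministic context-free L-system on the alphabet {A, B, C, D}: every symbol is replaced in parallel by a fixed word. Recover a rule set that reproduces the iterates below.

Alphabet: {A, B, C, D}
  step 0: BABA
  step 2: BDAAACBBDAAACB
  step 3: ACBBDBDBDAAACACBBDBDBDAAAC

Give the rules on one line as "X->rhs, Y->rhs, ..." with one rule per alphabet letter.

A->BD, B->AC, C->AA, D->B

  step 2 ⇒ step 3: BDAAACBBDAAACB ⇒ AC·B·BD·BD·BD·AA·AC·AC·B·BD·BD·BD·AA·AC
    A ↦ BD
    B ↦ AC
    C ↦ AA
    D ↦ B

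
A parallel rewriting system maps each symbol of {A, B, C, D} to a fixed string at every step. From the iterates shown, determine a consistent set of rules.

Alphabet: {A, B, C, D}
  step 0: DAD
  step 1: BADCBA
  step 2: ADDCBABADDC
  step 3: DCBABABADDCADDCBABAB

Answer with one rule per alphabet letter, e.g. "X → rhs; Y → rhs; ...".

A->DC, B->AD, C->B, D->BA

  step 2 ⇒ step 3: ADDCBABADDC ⇒ DC·BA·BA·B·AD·DC·AD·DC·BA·BA·B
    A ↦ DC
    B ↦ AD
    C ↦ B
    D ↦ BA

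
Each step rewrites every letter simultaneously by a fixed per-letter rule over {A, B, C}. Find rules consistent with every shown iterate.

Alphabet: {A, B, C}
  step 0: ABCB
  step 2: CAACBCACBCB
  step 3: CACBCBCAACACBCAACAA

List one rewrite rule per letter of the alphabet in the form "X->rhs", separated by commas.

  step 2 ⇒ step 3: CAACBCACBCB ⇒ CA·CB·CB·CA·A·CA·CB·CA·A·CA·A
    A ↦ CB
    B ↦ A
    C ↦ CA

A->CB, B->A, C->CA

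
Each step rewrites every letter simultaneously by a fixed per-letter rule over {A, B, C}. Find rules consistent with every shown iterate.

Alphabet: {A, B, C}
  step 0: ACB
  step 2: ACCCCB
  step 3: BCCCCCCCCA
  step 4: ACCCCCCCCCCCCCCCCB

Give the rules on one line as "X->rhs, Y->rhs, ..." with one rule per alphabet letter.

  step 3 ⇒ step 4: BCCCCCCCCA ⇒ A·CC·CC·CC·CC·CC·CC·CC·CC·B
    A ↦ B
    B ↦ A
    C ↦ CC

A->B, B->A, C->CC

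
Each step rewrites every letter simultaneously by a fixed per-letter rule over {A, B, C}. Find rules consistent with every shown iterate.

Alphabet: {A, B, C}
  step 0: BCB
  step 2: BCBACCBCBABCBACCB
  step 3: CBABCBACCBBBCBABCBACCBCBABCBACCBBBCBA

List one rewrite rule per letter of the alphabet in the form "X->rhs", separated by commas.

A->CCB, B->CBA, C->B

  step 2 ⇒ step 3: BCBACCBCBABCBACCB ⇒ CBA·B·CBA·CCB·B·B·CBA·B·CBA·CCB·CBA·B·CBA·CCB·B·B·CBA
    A ↦ CCB
    B ↦ CBA
    C ↦ B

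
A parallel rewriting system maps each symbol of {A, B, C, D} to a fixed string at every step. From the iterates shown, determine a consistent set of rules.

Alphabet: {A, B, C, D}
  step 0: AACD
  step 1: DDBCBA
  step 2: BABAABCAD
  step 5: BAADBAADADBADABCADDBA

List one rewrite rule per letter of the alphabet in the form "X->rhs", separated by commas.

  step 1 ⇒ step 2: DDBCBA ⇒ BA·BA·A·BC·A·D
    A ↦ D
    B ↦ A
    C ↦ BC
    D ↦ BA

A->D, B->A, C->BC, D->BA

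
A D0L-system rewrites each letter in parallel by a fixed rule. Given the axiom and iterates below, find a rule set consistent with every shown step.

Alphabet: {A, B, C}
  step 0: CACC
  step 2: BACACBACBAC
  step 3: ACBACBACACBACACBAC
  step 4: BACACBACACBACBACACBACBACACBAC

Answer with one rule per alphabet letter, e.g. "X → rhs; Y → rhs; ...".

  step 3 ⇒ step 4: ACBACBACACBACACBAC ⇒ B·AC·AC·B·AC·AC·B·AC·B·AC·AC·B·AC·B·AC·AC·B·AC
    A ↦ B
    B ↦ AC
    C ↦ AC

A->B, B->AC, C->AC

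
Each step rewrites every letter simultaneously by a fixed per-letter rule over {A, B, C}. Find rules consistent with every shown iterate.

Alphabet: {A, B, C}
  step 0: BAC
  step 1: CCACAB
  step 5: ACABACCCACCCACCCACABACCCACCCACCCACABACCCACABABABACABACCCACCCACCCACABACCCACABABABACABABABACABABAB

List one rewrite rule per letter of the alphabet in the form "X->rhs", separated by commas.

A->AC, B->CC, C->AB

  step 0 ⇒ step 1: BAC ⇒ CC·AC·AB
    A ↦ AC
    B ↦ CC
    C ↦ AB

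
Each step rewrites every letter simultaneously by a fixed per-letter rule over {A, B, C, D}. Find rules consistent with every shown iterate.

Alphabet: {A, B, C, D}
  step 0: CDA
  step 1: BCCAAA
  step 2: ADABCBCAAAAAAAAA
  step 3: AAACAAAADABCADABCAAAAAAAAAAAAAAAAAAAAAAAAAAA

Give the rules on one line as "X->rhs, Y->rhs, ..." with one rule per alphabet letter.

A->AAA, B->ADA, C->BC, D->C

  step 2 ⇒ step 3: ADABCBCAAAAAAAAA ⇒ AAA·C·AAA·ADA·BC·ADA·BC·AAA·AAA·AAA·AAA·AAA·AAA·AAA·AAA·AAA
    A ↦ AAA
    B ↦ ADA
    C ↦ BC
    D ↦ C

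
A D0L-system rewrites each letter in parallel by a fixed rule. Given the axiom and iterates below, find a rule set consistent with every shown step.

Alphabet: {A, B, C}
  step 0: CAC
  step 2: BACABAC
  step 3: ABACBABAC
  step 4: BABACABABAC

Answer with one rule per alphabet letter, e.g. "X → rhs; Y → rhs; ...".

A->B, B->A, C->AC

  step 3 ⇒ step 4: ABACBABAC ⇒ B·A·B·AC·A·B·A·B·AC
    A ↦ B
    B ↦ A
    C ↦ AC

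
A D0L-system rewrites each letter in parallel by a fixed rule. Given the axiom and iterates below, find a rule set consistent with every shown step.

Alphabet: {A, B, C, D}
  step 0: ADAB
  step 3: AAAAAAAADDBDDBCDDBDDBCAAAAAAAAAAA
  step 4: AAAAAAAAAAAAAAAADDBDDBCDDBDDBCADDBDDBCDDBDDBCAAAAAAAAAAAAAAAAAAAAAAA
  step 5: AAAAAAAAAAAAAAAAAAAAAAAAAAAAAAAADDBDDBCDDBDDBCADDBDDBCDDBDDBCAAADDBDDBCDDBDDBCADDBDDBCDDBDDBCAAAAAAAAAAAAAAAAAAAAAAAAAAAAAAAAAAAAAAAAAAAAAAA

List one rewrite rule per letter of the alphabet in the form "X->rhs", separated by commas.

  step 4 ⇒ step 5: AAAAAAAAAAAAAAAADDBDDBCDDBDDBCADDBDDBCDDBDDBCAAAAAAAAAAAAAAAAAAAAAAA ⇒ AA·AA·AA·AA·AA·AA·AA·AA·AA·AA·AA·AA·AA·AA·AA·AA·DDB·DDB·C·DDB·DDB·C·A·DDB·DDB·C·DDB·DDB·C·A·AA·DDB·DDB·C·DDB·DDB·C·A·DDB·DDB·C·DDB·DDB·C·A·AA·AA·AA·AA·AA·AA·AA·AA·AA·AA·AA·AA·AA·AA·AA·AA·AA·AA·AA·AA·AA·AA·AA
    A ↦ AA
    B ↦ C
    C ↦ A
    D ↦ DDB

A->AA, B->C, C->A, D->DDB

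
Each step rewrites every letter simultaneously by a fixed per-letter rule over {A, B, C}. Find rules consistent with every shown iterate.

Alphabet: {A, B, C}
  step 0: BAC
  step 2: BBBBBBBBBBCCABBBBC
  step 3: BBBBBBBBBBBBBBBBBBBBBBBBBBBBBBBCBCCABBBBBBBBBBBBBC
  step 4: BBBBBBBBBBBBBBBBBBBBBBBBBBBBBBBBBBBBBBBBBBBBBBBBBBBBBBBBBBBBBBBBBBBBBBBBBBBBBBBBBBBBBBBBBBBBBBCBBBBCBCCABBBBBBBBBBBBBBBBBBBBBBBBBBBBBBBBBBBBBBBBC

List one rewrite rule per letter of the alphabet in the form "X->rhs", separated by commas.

A->CA, B->BBB, C->BC

  step 3 ⇒ step 4: BBBBBBBBBBBBBBBBBBBBBBBBBBBBBBBCBCCABBBBBBBBBBBBBC ⇒ BBB·BBB·BBB·BBB·BBB·BBB·BBB·BBB·BBB·BBB·BBB·BBB·BBB·BBB·BBB·BBB·BBB·BBB·BBB·BBB·BBB·BBB·BBB·BBB·BBB·BBB·BBB·BBB·BBB·BBB·BBB·BC·BBB·BC·BC·CA·BBB·BBB·BBB·BBB·BBB·BBB·BBB·BBB·BBB·BBB·BBB·BBB·BBB·BC
    A ↦ CA
    B ↦ BBB
    C ↦ BC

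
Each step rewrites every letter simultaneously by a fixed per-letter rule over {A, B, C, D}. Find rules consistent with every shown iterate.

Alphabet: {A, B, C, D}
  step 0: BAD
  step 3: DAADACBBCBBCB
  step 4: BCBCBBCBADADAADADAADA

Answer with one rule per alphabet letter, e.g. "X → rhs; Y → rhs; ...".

A->CB, B->DA, C->A, D->B

  step 3 ⇒ step 4: DAADACBBCBBCB ⇒ B·CB·CB·B·CB·A·DA·DA·A·DA·DA·A·DA
    A ↦ CB
    B ↦ DA
    C ↦ A
    D ↦ B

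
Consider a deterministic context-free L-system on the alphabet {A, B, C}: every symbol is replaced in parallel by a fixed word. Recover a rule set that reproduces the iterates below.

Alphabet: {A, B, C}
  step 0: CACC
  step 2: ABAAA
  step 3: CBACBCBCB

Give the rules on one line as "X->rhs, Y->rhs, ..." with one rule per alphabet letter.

A->CB, B->A, C->B

  step 2 ⇒ step 3: ABAAA ⇒ CB·A·CB·CB·CB
    A ↦ CB
    B ↦ A
    C ↦ B  (constrained at step 0)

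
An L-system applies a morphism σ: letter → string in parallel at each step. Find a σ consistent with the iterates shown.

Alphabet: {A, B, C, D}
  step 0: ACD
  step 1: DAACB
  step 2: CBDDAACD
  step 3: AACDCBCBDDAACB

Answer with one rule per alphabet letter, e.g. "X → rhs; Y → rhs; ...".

  step 2 ⇒ step 3: CBDDAACD ⇒ AA·CD·CB·CB·D·D·AA·CB
    A ↦ D
    B ↦ CD
    C ↦ AA
    D ↦ CB

A->D, B->CD, C->AA, D->CB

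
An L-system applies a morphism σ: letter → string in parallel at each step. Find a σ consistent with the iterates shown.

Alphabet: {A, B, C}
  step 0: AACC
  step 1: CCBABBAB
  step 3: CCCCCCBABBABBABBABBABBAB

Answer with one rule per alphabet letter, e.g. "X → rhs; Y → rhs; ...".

A->C, B->C, C->BAB

  step 0 ⇒ step 1: AACC ⇒ C·C·BAB·BAB
    A ↦ C
    C ↦ BAB
    B ↦ C  (constrained at step 1)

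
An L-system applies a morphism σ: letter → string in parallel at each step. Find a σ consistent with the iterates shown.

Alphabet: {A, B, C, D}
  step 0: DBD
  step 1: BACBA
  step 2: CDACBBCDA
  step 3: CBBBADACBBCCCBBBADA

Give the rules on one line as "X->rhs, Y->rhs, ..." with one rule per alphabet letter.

  step 2 ⇒ step 3: CDACBBCDA ⇒ CBB·BA·DA·CBB·C·C·CBB·BA·DA
    A ↦ DA
    B ↦ C
    C ↦ CBB
    D ↦ BA

A->DA, B->C, C->CBB, D->BA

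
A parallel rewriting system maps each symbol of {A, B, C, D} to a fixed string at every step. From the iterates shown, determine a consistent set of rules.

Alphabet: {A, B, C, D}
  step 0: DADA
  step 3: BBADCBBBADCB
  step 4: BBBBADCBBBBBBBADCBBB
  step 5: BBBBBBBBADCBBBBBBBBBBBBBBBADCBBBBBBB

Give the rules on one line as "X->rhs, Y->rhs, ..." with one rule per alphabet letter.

  step 4 ⇒ step 5: BBBBADCBBBBBBBADCBBB ⇒ BB·BB·BB·BB·AD·C·B·BB·BB·BB·BB·BB·BB·BB·AD·C·B·BB·BB·BB
    A ↦ AD
    B ↦ BB
    C ↦ B
    D ↦ C

A->AD, B->BB, C->B, D->C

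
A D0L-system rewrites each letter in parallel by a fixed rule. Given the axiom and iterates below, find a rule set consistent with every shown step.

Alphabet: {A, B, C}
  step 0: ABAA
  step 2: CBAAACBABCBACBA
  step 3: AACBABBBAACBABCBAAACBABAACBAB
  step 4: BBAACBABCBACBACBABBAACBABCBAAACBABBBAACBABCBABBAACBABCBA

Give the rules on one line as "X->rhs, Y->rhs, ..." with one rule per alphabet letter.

  step 3 ⇒ step 4: AACBABBBAACBABCBAAACBABAACBAB ⇒ B·B·AA·CBA·B·CBA·CBA·CBA·B·B·AA·CBA·B·CBA·AA·CBA·B·B·B·AA·CBA·B·CBA·B·B·AA·CBA·B·CBA
    A ↦ B
    B ↦ CBA
    C ↦ AA

A->B, B->CBA, C->AA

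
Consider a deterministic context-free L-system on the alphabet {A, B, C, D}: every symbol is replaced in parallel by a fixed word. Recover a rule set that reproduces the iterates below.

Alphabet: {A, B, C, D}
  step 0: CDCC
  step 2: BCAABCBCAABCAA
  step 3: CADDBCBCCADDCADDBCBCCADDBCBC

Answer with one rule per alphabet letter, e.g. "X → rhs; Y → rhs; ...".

A->BC, B->C, C->ADD, D->A

  step 2 ⇒ step 3: BCAABCBCAABCAA ⇒ C·ADD·BC·BC·C·ADD·C·ADD·BC·BC·C·ADD·BC·BC
    A ↦ BC
    B ↦ C
    C ↦ ADD
    D ↦ A  (constrained at step 0)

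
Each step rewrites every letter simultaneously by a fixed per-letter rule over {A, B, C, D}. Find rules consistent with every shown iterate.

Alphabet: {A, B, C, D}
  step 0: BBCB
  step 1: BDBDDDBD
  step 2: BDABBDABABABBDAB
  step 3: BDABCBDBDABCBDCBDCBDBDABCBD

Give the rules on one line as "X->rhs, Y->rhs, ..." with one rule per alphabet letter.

A->C, B->BD, C->DD, D->AB

  step 2 ⇒ step 3: BDABBDABABABBDAB ⇒ BD·AB·C·BD·BD·AB·C·BD·C·BD·C·BD·BD·AB·C·BD
    A ↦ C
    B ↦ BD
    D ↦ AB
  step 0 ⇒ step 1: BBCB ⇒ BD·BD·DD·BD
    C ↦ DD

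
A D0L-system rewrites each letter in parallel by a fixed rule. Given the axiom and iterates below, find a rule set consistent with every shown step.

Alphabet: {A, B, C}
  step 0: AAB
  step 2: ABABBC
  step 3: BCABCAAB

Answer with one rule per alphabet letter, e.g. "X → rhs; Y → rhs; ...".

  step 2 ⇒ step 3: ABABBC ⇒ BC·A·BC·A·A·B
    A ↦ BC
    B ↦ A
    C ↦ B

A->BC, B->A, C->B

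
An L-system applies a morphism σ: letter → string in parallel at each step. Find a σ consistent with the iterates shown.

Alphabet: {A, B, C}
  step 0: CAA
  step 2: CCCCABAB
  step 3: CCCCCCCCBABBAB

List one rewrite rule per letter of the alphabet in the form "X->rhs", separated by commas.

  step 2 ⇒ step 3: CCCCABAB ⇒ CC·CC·CC·CC·B·AB·B·AB
    A ↦ B
    B ↦ AB
    C ↦ CC

A->B, B->AB, C->CC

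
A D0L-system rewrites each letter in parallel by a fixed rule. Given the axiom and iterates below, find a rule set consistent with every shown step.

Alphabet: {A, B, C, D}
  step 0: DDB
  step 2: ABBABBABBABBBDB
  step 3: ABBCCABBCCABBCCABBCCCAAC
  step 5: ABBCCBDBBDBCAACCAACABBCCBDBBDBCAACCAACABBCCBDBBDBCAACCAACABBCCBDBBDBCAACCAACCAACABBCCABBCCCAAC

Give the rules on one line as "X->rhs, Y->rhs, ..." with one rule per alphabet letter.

A->ABB, B->C, C->BDB, D->AA

  step 2 ⇒ step 3: ABBABBABBABBBDB ⇒ ABB·C·C·ABB·C·C·ABB·C·C·ABB·C·C·C·AA·C
    A ↦ ABB
    B ↦ C
    D ↦ AA
    C ↦ BDB  (constrained at step 3)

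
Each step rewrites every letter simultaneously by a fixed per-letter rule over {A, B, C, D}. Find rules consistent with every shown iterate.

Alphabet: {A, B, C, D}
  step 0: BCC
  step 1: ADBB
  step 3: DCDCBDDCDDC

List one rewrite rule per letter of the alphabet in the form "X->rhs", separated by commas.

A->D, B->AD, C->B, D->DC

  step 0 ⇒ step 1: BCC ⇒ AD·B·B
    B ↦ AD
    C ↦ B
    A ↦ D  (constrained at step 1)
    D ↦ DC  (constrained at step 1)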